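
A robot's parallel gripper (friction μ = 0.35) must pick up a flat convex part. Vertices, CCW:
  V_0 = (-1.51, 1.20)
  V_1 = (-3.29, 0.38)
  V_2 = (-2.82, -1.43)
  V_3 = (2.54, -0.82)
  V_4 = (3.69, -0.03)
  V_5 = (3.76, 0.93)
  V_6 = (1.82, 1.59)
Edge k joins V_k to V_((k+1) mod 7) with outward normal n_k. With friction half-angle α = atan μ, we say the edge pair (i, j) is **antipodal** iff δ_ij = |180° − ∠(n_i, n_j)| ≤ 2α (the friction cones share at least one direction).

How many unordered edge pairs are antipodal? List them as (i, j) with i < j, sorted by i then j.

count = 6; pairs: (0,2), (0,3), (1,4), (2,5), (2,6), (3,6)

α = atan 0.35 = 19.29°;  2α = 38.58°
n_0 = (-0.4184, +0.9083)
n_1 = (-0.9679, -0.2513)
n_2 = (+0.1131, -0.9936)
n_3 = (+0.5662, -0.8243)
n_4 = (+0.9974, -0.0727)
n_5 = (+0.3221, +0.9467)
n_6 = (-0.1163, +0.9932)
  (0,1): δ = 100.18°  ·
  (0,2): δ = 18.24°  ✓
  (0,3): δ = 9.75°  ✓
  (0,4): δ = 61.10°  ·
  (0,5): δ = 136.48°  ·
  (0,6): δ = 161.95°  ·
  (1,2): δ = 98.06°  ·
  (1,3): δ = 70.07°  ·
  (1,4): δ = 18.73°  ✓
  (1,5): δ = 56.65°  ·
  (1,6): δ = 82.12°  ·
  (2,3): δ = 152.01°  ·
  (2,4): δ = 100.66°  ·
  (2,5): δ = 25.28°  ✓
  (2,6): δ = 0.19°  ✓
  (3,4): δ = 128.66°  ·
  (3,5): δ = 53.28°  ·
  (3,6): δ = 27.81°  ✓
  (4,5): δ = 104.62°  ·
  (4,6): δ = 79.15°  ·
  (5,6): δ = 154.53°  ·
antipodal pairs: 6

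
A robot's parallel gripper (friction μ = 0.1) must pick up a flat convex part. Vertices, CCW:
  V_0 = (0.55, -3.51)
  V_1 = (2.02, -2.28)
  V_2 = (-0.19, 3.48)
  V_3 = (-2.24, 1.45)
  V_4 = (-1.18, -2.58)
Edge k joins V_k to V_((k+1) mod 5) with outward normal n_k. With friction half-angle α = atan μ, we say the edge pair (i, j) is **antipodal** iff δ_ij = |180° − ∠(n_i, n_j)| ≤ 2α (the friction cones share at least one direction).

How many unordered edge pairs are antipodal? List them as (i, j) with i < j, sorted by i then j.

count = 2; pairs: (0,2), (1,3)

α = atan 0.1 = 5.71°;  2α = 11.42°
n_0 = (+0.6417, -0.7669)
n_1 = (+0.9336, +0.3582)
n_2 = (-0.7036, +0.7106)
n_3 = (-0.9671, -0.2544)
n_4 = (-0.4735, -0.8808)
  (0,1): δ = 108.93°  ·
  (0,2): δ = 4.80°  ✓
  (0,3): δ = 64.82°  ·
  (0,4): δ = 111.82°  ·
  (1,2): δ = 66.27°  ·
  (1,3): δ = 6.25°  ✓
  (1,4): δ = 40.75°  ·
  (2,3): δ = 119.98°  ·
  (2,4): δ = 72.98°  ·
  (3,4): δ = 133.00°  ·
antipodal pairs: 2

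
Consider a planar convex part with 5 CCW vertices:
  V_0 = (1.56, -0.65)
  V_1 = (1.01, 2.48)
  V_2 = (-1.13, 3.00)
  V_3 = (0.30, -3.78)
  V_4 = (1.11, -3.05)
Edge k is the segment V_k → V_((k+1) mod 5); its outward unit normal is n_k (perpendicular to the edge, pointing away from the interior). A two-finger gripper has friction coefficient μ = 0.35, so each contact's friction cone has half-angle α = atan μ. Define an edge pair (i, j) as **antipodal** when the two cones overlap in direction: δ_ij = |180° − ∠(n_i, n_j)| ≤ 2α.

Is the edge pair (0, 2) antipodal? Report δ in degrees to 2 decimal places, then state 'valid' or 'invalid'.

δ = 1.94°, valid

α = atan 0.35 = 19.29°;  2α = 38.58°
edge 0: e_0 = (-0.55, +3.13);  n_0 = (+0.9849, +0.1731)
edge 2: e_2 = (+1.43, -6.78);  n_2 = (-0.9785, -0.2064)
∠(n_0, n_2) = 178.06°
δ = |180° − 178.06°| = 1.94°
1.94° ≤ 2α = 38.58°  →  valid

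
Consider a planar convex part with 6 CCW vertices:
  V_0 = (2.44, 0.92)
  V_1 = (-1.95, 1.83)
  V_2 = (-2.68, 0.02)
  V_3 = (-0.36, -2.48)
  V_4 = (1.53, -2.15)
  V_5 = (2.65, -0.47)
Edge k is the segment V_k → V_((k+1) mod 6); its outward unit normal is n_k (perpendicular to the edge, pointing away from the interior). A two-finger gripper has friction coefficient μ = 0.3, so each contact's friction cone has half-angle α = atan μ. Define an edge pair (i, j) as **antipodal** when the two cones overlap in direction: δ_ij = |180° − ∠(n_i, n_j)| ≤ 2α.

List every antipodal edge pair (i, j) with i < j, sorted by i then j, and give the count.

count = 3; pairs: (0,3), (1,4), (1,5)

α = atan 0.3 = 16.70°;  2α = 33.40°
n_0 = (+0.2030, +0.9792)
n_1 = (-0.9274, +0.3740)
n_2 = (-0.7330, -0.6802)
n_3 = (+0.1720, -0.9851)
n_4 = (+0.8321, -0.5547)
n_5 = (+0.9888, +0.1494)
  (0,1): δ = 100.25°  ·
  (0,2): δ = 35.43°  ·
  (0,3): δ = 21.62°  ✓
  (0,4): δ = 68.02°  ·
  (0,5): δ = 110.30°  ·
  (1,2): δ = 115.17°  ·
  (1,3): δ = 58.13°  ·
  (1,4): δ = 11.73°  ✓
  (1,5): δ = 30.56°  ✓
  (2,3): δ = 122.96°  ·
  (2,4): δ = 76.55°  ·
  (2,5): δ = 34.27°  ·
  (3,4): δ = 133.59°  ·
  (3,5): δ = 91.31°  ·
  (4,5): δ = 137.72°  ·
antipodal pairs: 3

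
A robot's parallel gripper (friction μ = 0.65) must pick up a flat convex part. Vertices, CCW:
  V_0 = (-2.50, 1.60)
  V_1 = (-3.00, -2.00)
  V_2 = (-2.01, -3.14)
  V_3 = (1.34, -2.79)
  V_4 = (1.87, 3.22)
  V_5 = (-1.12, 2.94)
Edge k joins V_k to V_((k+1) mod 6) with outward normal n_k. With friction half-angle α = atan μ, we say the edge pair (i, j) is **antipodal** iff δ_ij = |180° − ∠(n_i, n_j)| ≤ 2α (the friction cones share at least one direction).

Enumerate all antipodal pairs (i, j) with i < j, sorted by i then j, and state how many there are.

α = atan 0.65 = 33.02°;  2α = 66.05°
n_0 = (-0.9905, +0.1376)
n_1 = (-0.7550, -0.6557)
n_2 = (+0.1039, -0.9946)
n_3 = (+0.9961, -0.0878)
n_4 = (-0.0932, +0.9956)
n_5 = (-0.6966, +0.7174)
  (0,1): δ = 131.12°  ·
  (0,2): δ = 76.13°  ·
  (0,3): δ = 2.87°  ✓
  (0,4): δ = 103.26°  ·
  (0,5): δ = 142.06°  ·
  (1,2): δ = 125.01°  ·
  (1,3): δ = 46.01°  ✓
  (1,4): δ = 54.38°  ✓
  (1,5): δ = 93.19°  ·
  (2,3): δ = 101.00°  ·
  (2,4): δ = 0.61°  ✓
  (2,5): δ = 38.19°  ✓
  (3,4): δ = 79.61°  ·
  (3,5): δ = 40.80°  ✓
  (4,5): δ = 141.19°  ·
antipodal pairs: 6

count = 6; pairs: (0,3), (1,3), (1,4), (2,4), (2,5), (3,5)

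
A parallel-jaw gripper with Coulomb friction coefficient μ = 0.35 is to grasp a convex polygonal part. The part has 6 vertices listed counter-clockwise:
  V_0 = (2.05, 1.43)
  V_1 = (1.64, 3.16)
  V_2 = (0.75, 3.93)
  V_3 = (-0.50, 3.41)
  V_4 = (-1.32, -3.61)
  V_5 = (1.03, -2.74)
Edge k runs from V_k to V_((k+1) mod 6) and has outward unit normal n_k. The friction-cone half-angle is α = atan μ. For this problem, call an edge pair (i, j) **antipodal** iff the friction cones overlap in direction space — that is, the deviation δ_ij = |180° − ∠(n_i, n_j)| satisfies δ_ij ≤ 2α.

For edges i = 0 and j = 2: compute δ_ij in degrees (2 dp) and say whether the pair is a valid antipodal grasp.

α = atan 0.35 = 19.29°;  2α = 38.58°
edge 0: e_0 = (-0.41, +1.73);  n_0 = (+0.9730, +0.2306)
edge 2: e_2 = (-1.25, -0.52);  n_2 = (-0.3841, +0.9233)
∠(n_0, n_2) = 99.25°
δ = |180° − 99.25°| = 80.75°
80.75° > 2α = 38.58°  →  invalid

δ = 80.75°, invalid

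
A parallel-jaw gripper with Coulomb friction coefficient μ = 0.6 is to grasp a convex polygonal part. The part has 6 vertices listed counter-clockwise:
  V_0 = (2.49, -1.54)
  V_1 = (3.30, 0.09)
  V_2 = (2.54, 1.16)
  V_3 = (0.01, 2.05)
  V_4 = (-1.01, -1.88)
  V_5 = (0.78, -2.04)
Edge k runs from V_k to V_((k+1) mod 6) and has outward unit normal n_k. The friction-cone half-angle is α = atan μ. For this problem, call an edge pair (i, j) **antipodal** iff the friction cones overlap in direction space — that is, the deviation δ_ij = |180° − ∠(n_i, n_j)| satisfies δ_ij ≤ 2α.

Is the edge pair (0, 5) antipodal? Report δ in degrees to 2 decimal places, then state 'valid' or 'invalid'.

α = atan 0.6 = 30.96°;  2α = 61.93°
edge 0: e_0 = (+0.81, +1.63);  n_0 = (+0.8955, -0.4450)
edge 5: e_5 = (+1.71, +0.50);  n_5 = (+0.2806, -0.9598)
∠(n_0, n_5) = 47.28°
δ = |180° − 47.28°| = 132.72°
132.72° > 2α = 61.93°  →  invalid

δ = 132.72°, invalid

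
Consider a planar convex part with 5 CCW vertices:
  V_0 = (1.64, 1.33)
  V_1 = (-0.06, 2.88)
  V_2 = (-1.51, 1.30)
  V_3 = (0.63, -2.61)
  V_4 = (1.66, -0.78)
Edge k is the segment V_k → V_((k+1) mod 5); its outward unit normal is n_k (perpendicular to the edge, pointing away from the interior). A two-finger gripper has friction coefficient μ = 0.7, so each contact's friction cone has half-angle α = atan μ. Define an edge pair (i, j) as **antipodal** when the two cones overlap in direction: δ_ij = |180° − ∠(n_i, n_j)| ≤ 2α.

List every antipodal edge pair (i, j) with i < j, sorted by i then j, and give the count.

count = 5; pairs: (0,2), (1,3), (1,4), (2,3), (2,4)

α = atan 0.7 = 34.99°;  2α = 69.98°
n_0 = (+0.6738, +0.7390)
n_1 = (-0.7368, +0.6761)
n_2 = (-0.8772, -0.4801)
n_3 = (+0.8714, -0.4905)
n_4 = (+1.0000, +0.0095)
  (0,1): δ = 90.19°  ·
  (0,2): δ = 18.95°  ✓
  (0,3): δ = 102.98°  ·
  (0,4): δ = 132.90°  ·
  (1,2): δ = 108.76°  ·
  (1,3): δ = 13.17°  ✓
  (1,4): δ = 43.09°  ✓
  (2,3): δ = 58.07°  ✓
  (2,4): δ = 28.15°  ✓
  (3,4): δ = 150.08°  ·
antipodal pairs: 5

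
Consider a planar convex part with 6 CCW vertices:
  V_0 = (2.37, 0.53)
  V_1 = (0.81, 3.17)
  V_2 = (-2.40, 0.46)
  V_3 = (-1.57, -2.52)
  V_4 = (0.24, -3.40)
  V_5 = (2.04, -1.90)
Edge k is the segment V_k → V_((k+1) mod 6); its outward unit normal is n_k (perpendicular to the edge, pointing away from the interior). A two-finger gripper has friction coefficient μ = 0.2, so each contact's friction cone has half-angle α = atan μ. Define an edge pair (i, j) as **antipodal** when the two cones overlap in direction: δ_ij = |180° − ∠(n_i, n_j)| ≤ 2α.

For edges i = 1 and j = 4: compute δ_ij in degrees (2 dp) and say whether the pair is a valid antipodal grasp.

δ = 0.37°, valid

α = atan 0.2 = 11.31°;  2α = 22.62°
edge 1: e_1 = (-3.21, -2.71);  n_1 = (-0.6451, +0.7641)
edge 4: e_4 = (+1.80, +1.50);  n_4 = (+0.6402, -0.7682)
∠(n_1, n_4) = 179.63°
δ = |180° − 179.63°| = 0.37°
0.37° ≤ 2α = 22.62°  →  valid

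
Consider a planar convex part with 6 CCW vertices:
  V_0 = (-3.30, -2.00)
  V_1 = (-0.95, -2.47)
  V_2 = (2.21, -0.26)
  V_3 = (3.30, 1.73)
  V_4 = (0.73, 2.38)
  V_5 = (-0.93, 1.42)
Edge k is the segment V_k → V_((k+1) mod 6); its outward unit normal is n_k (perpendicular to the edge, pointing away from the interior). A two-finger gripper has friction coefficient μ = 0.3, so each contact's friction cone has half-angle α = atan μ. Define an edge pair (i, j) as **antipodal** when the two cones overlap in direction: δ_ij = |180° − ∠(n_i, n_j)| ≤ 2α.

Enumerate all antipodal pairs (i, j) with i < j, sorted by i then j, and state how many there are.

α = atan 0.3 = 16.70°;  2α = 33.40°
n_0 = (-0.1961, -0.9806)
n_1 = (+0.5731, -0.8195)
n_2 = (+0.8771, -0.4804)
n_3 = (+0.2452, +0.9695)
n_4 = (-0.5006, +0.8657)
n_5 = (-0.8219, +0.5696)
  (0,1): δ = 133.72°  ·
  (0,2): δ = 107.40°  ·
  (0,3): δ = 2.88°  ✓
  (0,4): δ = 41.35°  ·
  (0,5): δ = 66.59°  ·
  (1,2): δ = 153.68°  ·
  (1,3): δ = 49.16°  ·
  (1,4): δ = 4.93°  ✓
  (1,5): δ = 20.31°  ✓
  (2,3): δ = 75.48°  ·
  (2,4): δ = 31.25°  ✓
  (2,5): δ = 6.01°  ✓
  (3,4): δ = 135.77°  ·
  (3,5): δ = 110.53°  ·
  (4,5): δ = 154.76°  ·
antipodal pairs: 5

count = 5; pairs: (0,3), (1,4), (1,5), (2,4), (2,5)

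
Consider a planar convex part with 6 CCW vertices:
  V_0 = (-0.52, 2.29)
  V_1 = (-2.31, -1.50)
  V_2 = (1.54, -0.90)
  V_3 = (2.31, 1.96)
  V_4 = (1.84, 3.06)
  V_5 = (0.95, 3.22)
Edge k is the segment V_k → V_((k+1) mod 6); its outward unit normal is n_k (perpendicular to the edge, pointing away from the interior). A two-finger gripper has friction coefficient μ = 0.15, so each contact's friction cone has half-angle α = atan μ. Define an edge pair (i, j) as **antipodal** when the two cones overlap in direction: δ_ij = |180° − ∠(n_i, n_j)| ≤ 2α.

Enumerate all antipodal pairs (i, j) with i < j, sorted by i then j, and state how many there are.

count = 1; pairs: (0,2)

α = atan 0.15 = 8.53°;  2α = 17.06°
n_0 = (-0.9042, +0.4271)
n_1 = (+0.1540, -0.9881)
n_2 = (+0.9656, -0.2600)
n_3 = (+0.9196, +0.3929)
n_4 = (+0.1769, +0.9842)
n_5 = (-0.5346, +0.8451)
  (0,1): δ = 55.86°  ·
  (0,2): δ = 10.21°  ✓
  (0,3): δ = 48.42°  ·
  (0,4): δ = 105.09°  ·
  (0,5): δ = 147.60°  ·
  (1,2): δ = 113.93°  ·
  (1,3): δ = 75.72°  ·
  (1,4): δ = 19.05°  ·
  (1,5): δ = 23.46°  ·
  (2,3): δ = 141.80°  ·
  (2,4): δ = 85.12°  ·
  (2,5): δ = 42.61°  ·
  (3,4): δ = 123.33°  ·
  (3,5): δ = 80.82°  ·
  (4,5): δ = 137.49°  ·
antipodal pairs: 1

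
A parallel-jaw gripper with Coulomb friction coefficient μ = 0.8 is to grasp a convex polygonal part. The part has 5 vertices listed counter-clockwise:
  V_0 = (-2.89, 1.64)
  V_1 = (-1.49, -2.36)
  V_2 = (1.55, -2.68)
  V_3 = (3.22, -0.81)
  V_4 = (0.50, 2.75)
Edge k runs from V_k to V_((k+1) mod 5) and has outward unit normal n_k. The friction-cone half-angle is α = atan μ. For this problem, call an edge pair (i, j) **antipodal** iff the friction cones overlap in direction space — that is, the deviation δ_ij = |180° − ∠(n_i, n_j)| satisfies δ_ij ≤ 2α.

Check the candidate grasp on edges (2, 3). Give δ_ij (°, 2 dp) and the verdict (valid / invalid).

α = atan 0.8 = 38.66°;  2α = 77.32°
edge 2: e_2 = (+1.67, +1.87);  n_2 = (+0.7459, -0.6661)
edge 3: e_3 = (-2.72, +3.56);  n_3 = (+0.7946, +0.6071)
∠(n_2, n_3) = 79.15°
δ = |180° − 79.15°| = 100.85°
100.85° > 2α = 77.32°  →  invalid

δ = 100.85°, invalid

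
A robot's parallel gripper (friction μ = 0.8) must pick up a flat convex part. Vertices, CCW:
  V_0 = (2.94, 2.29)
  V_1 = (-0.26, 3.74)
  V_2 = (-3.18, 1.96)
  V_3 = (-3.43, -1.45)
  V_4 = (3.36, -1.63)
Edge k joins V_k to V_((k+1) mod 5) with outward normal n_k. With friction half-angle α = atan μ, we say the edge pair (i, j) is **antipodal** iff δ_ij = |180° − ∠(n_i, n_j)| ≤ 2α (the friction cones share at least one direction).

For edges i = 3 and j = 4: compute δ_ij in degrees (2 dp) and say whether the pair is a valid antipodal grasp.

δ = 82.37°, invalid

α = atan 0.8 = 38.66°;  2α = 77.32°
edge 3: e_3 = (+6.79, -0.18);  n_3 = (-0.0265, -0.9996)
edge 4: e_4 = (-0.42, +3.92);  n_4 = (+0.9943, +0.1065)
∠(n_3, n_4) = 97.63°
δ = |180° − 97.63°| = 82.37°
82.37° > 2α = 77.32°  →  invalid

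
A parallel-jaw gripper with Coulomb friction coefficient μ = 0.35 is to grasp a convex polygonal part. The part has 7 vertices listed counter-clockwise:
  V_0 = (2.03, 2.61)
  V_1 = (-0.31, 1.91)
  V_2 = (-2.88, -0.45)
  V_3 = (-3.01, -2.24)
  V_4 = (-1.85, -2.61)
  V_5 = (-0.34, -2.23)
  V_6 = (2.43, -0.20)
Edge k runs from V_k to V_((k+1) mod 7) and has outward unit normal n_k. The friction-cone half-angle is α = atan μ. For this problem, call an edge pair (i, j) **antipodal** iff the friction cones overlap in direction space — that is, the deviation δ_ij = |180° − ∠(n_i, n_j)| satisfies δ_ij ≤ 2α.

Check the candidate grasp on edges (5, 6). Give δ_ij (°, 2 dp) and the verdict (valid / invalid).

δ = 118.13°, invalid

α = atan 0.35 = 19.29°;  2α = 38.58°
edge 5: e_5 = (+2.77, +2.03);  n_5 = (+0.5911, -0.8066)
edge 6: e_6 = (-0.40, +2.81);  n_6 = (+0.9900, +0.1409)
∠(n_5, n_6) = 61.87°
δ = |180° − 61.87°| = 118.13°
118.13° > 2α = 38.58°  →  invalid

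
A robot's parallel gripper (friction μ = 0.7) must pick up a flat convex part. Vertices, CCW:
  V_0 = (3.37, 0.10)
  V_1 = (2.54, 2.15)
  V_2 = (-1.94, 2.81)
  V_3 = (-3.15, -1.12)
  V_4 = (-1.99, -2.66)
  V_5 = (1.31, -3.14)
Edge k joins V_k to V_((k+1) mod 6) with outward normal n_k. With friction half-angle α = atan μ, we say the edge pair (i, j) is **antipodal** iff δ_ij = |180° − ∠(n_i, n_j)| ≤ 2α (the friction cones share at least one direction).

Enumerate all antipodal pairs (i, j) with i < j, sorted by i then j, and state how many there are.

count = 8; pairs: (0,2), (0,3), (0,4), (1,3), (1,4), (1,5), (2,5), (3,5)

α = atan 0.7 = 34.99°;  2α = 69.98°
n_0 = (+0.9269, +0.3753)
n_1 = (+0.1457, +0.9893)
n_2 = (-0.9557, +0.2943)
n_3 = (-0.7988, -0.6017)
n_4 = (-0.1439, -0.9896)
n_5 = (+0.8439, -0.5365)
  (0,1): δ = 120.42°  ·
  (0,2): δ = 39.15°  ✓
  (0,3): δ = 14.95°  ✓
  (0,4): δ = 59.68°  ✓
  (0,5): δ = 125.51°  ·
  (1,2): δ = 98.73°  ·
  (1,3): δ = 44.63°  ✓
  (1,4): δ = 0.10°  ✓
  (1,5): δ = 65.93°  ✓
  (2,3): δ = 125.90°  ·
  (2,4): δ = 81.16°  ·
  (2,5): δ = 15.34°  ✓
  (3,4): δ = 135.26°  ·
  (3,5): δ = 69.44°  ✓
  (4,5): δ = 114.17°  ·
antipodal pairs: 8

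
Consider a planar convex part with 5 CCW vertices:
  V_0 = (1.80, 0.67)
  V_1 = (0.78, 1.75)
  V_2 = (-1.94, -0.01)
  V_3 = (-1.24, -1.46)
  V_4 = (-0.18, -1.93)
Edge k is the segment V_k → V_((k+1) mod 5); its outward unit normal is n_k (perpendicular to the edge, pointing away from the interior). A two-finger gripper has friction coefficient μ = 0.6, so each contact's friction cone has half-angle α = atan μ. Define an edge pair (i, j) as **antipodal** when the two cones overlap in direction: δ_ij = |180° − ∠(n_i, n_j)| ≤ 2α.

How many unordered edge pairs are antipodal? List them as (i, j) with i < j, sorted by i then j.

count = 4; pairs: (0,2), (0,3), (1,3), (1,4)

α = atan 0.6 = 30.96°;  2α = 61.93°
n_0 = (+0.7270, +0.6866)
n_1 = (-0.5433, +0.8396)
n_2 = (-0.9006, -0.4347)
n_3 = (-0.4053, -0.9142)
n_4 = (+0.7956, -0.6059)
  (0,1): δ = 100.46°  ·
  (0,2): δ = 17.59°  ✓
  (0,3): δ = 22.72°  ✓
  (0,4): δ = 99.35°  ·
  (1,2): δ = 97.14°  ·
  (1,3): δ = 56.82°  ✓
  (1,4): δ = 19.80°  ✓
  (2,3): δ = 139.68°  ·
  (2,4): δ = 63.06°  ·
  (3,4): δ = 103.38°  ·
antipodal pairs: 4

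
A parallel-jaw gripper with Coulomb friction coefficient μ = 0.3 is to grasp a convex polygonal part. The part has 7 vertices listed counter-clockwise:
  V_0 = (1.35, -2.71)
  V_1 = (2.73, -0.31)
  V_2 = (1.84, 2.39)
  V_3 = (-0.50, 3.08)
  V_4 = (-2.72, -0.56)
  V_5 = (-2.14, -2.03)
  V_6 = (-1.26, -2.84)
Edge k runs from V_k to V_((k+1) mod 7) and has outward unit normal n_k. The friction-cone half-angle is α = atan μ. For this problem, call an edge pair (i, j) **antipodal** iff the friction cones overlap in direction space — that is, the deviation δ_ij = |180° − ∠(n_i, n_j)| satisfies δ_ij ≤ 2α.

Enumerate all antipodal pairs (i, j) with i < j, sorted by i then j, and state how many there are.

count = 5; pairs: (0,3), (1,4), (1,5), (2,5), (2,6)

α = atan 0.3 = 16.70°;  2α = 33.40°
n_0 = (+0.8669, -0.4985)
n_1 = (+0.9497, +0.3131)
n_2 = (+0.2828, +0.9592)
n_3 = (-0.8537, +0.5207)
n_4 = (-0.9302, -0.3670)
n_5 = (-0.6772, -0.7358)
n_6 = (+0.0497, -0.9988)
  (0,1): δ = 131.86°  ·
  (0,2): δ = 76.53°  ·
  (0,3): δ = 1.48°  ✓
  (0,4): δ = 51.43°  ·
  (0,5): δ = 77.27°  ·
  (0,6): δ = 122.75°  ·
  (1,2): δ = 124.67°  ·
  (1,3): δ = 49.62°  ·
  (1,4): δ = 3.29°  ✓
  (1,5): δ = 29.13°  ✓
  (1,6): δ = 74.61°  ·
  (2,3): δ = 104.95°  ·
  (2,4): δ = 52.04°  ·
  (2,5): δ = 26.20°  ✓
  (2,6): δ = 19.28°  ✓
  (3,4): δ = 127.09°  ·
  (3,5): δ = 101.25°  ·
  (3,6): δ = 55.77°  ·
  (4,5): δ = 154.16°  ·
  (4,6): δ = 108.68°  ·
  (5,6): δ = 134.52°  ·
antipodal pairs: 5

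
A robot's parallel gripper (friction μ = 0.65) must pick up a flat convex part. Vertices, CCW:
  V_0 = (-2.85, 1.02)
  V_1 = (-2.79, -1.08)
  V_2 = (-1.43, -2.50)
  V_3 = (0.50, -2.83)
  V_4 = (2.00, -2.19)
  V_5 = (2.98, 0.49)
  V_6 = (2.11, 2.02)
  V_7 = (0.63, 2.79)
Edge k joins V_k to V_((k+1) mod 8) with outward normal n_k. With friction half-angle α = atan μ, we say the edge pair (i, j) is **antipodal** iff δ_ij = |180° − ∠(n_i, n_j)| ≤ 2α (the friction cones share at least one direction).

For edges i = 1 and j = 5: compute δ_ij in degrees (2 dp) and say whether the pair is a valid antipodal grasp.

α = atan 0.65 = 33.02°;  2α = 66.05°
edge 1: e_1 = (+1.36, -1.42);  n_1 = (-0.7222, -0.6917)
edge 5: e_5 = (-0.87, +1.53);  n_5 = (+0.8693, +0.4943)
∠(n_1, n_5) = 165.86°
δ = |180° − 165.86°| = 14.14°
14.14° ≤ 2α = 66.05°  →  valid

δ = 14.14°, valid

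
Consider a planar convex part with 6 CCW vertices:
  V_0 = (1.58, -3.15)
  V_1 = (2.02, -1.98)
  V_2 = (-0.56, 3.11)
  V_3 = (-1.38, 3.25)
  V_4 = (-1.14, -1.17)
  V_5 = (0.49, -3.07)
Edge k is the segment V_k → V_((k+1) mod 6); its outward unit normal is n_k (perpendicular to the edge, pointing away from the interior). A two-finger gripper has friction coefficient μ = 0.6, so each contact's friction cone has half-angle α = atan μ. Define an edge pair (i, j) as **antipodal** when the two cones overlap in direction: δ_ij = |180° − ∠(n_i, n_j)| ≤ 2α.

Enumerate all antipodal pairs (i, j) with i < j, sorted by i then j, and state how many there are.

α = atan 0.6 = 30.96°;  2α = 61.93°
n_0 = (+0.9360, -0.3520)
n_1 = (+0.8920, +0.4521)
n_2 = (+0.1683, +0.9857)
n_3 = (-0.9985, -0.0542)
n_4 = (-0.7590, -0.6511)
n_5 = (-0.0732, -0.9973)
  (0,1): δ = 132.51°  ·
  (0,2): δ = 79.08°  ·
  (0,3): δ = 23.72°  ✓
  (0,4): δ = 61.24°  ✓
  (0,5): δ = 106.41°  ·
  (1,2): δ = 126.57°  ·
  (1,3): δ = 23.77°  ✓
  (1,4): δ = 13.75°  ✓
  (1,5): δ = 58.92°  ✓
  (2,3): δ = 77.20°  ·
  (2,4): δ = 39.69°  ✓
  (2,5): δ = 5.49°  ✓
  (3,4): δ = 142.48°  ·
  (3,5): δ = 97.31°  ·
  (4,5): δ = 134.82°  ·
antipodal pairs: 7

count = 7; pairs: (0,3), (0,4), (1,3), (1,4), (1,5), (2,4), (2,5)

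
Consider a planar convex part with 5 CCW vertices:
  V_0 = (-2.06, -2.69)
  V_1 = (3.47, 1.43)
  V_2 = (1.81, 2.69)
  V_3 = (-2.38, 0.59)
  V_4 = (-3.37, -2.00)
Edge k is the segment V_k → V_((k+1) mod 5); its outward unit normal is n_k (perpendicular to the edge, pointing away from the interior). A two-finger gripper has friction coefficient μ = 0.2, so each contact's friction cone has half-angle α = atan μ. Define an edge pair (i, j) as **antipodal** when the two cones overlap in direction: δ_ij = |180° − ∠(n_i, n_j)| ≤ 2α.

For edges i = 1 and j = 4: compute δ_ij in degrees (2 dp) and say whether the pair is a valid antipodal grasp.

α = atan 0.2 = 11.31°;  2α = 22.62°
edge 1: e_1 = (-1.66, +1.26);  n_1 = (+0.6046, +0.7965)
edge 4: e_4 = (+1.31, -0.69);  n_4 = (-0.4660, -0.8848)
∠(n_1, n_4) = 170.58°
δ = |180° − 170.58°| = 9.42°
9.42° ≤ 2α = 22.62°  →  valid

δ = 9.42°, valid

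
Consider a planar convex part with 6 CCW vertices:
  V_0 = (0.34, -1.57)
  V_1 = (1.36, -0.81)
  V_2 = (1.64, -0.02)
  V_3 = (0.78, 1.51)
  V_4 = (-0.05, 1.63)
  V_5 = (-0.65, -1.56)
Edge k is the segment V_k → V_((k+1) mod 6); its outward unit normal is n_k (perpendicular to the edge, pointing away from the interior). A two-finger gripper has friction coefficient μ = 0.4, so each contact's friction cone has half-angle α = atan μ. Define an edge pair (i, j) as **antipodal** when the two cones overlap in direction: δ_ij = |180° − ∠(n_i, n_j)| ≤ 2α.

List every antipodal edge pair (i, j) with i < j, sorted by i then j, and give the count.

count = 4; pairs: (0,4), (1,4), (2,4), (3,5)

α = atan 0.4 = 21.80°;  2α = 43.60°
n_0 = (+0.5975, -0.8019)
n_1 = (+0.9425, -0.3341)
n_2 = (+0.8717, +0.4900)
n_3 = (+0.1431, +0.9897)
n_4 = (-0.9828, +0.1848)
n_5 = (-0.0101, -0.9999)
  (0,1): δ = 146.21°  ·
  (0,2): δ = 97.35°  ·
  (0,3): δ = 44.92°  ·
  (0,4): δ = 42.66°  ✓
  (0,5): δ = 142.73°  ·
  (1,2): δ = 131.14°  ·
  (1,3): δ = 78.71°  ·
  (1,4): δ = 8.86°  ✓
  (1,5): δ = 108.94°  ·
  (2,3): δ = 127.57°  ·
  (2,4): δ = 39.99°  ✓
  (2,5): δ = 60.08°  ·
  (3,4): δ = 92.43°  ·
  (3,5): δ = 7.65°  ✓
  (4,5): δ = 79.93°  ·
antipodal pairs: 4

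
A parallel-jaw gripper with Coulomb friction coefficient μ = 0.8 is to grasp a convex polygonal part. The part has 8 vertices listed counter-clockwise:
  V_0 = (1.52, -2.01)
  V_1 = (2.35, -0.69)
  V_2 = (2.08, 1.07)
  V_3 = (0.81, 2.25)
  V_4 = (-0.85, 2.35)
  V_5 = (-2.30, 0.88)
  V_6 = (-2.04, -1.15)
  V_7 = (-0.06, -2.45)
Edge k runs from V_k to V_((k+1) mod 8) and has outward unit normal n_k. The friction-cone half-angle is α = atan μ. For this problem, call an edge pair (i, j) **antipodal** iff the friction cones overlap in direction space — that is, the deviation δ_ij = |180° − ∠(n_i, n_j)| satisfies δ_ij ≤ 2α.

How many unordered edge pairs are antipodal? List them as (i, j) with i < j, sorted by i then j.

α = atan 0.8 = 38.66°;  2α = 77.32°
n_0 = (+0.8466, -0.5323)
n_1 = (+0.9884, +0.1516)
n_2 = (+0.6807, +0.7326)
n_3 = (+0.0601, +0.9982)
n_4 = (-0.7119, +0.7022)
n_5 = (-0.9919, -0.1270)
n_6 = (-0.5488, -0.8359)
n_7 = (+0.2683, -0.9633)
  (0,1): δ = 139.12°  ·
  (0,2): δ = 100.74°  ·
  (0,3): δ = 61.29°  ✓
  (0,4): δ = 12.45°  ✓
  (0,5): δ = 39.46°  ✓
  (0,6): δ = 88.87°  ·
  (0,7): δ = 137.72°  ·
  (1,2): δ = 141.62°  ·
  (1,3): δ = 102.17°  ·
  (1,4): δ = 53.33°  ✓
  (1,5): δ = 1.42°  ✓
  (1,6): δ = 47.99°  ✓
  (1,7): δ = 96.84°  ·
  (2,3): δ = 140.55°  ·
  (2,4): δ = 91.71°  ·
  (2,5): δ = 39.81°  ✓
  (2,6): δ = 9.61°  ✓
  (2,7): δ = 58.46°  ✓
  (3,4): δ = 131.16°  ·
  (3,5): δ = 79.25°  ·
  (3,6): δ = 29.84°  ✓
  (3,7): δ = 19.01°  ✓
  (4,5): δ = 128.09°  ·
  (4,6): δ = 78.68°  ·
  (4,7): δ = 29.83°  ✓
  (5,6): δ = 130.59°  ·
  (5,7): δ = 81.74°  ·
  (6,7): δ = 131.15°  ·
antipodal pairs: 12

count = 12; pairs: (0,3), (0,4), (0,5), (1,4), (1,5), (1,6), (2,5), (2,6), (2,7), (3,6), (3,7), (4,7)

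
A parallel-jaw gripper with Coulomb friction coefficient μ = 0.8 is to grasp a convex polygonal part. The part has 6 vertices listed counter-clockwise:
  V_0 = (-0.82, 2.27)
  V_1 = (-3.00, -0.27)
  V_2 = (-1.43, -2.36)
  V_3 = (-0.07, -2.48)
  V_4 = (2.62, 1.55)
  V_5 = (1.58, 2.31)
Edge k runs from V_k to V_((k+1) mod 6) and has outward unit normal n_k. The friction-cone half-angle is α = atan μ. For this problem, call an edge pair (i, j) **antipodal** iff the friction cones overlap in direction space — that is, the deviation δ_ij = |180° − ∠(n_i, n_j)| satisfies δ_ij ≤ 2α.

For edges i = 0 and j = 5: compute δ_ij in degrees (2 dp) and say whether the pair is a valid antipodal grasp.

α = atan 0.8 = 38.66°;  2α = 77.32°
edge 0: e_0 = (-2.18, -2.54);  n_0 = (-0.7588, +0.6513)
edge 5: e_5 = (-2.40, -0.04);  n_5 = (-0.0167, +0.9999)
∠(n_0, n_5) = 48.41°
δ = |180° − 48.41°| = 131.59°
131.59° > 2α = 77.32°  →  invalid

δ = 131.59°, invalid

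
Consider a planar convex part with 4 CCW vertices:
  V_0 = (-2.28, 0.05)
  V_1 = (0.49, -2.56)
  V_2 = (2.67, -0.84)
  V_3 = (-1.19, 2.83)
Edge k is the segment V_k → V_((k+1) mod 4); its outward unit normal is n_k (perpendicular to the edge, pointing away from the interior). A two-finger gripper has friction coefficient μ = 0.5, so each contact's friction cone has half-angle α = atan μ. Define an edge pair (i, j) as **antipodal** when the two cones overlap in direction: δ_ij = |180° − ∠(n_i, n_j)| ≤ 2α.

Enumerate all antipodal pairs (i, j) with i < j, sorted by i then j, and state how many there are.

count = 2; pairs: (0,2), (1,3)

α = atan 0.5 = 26.57°;  2α = 53.13°
n_0 = (-0.6858, -0.7278)
n_1 = (+0.6194, -0.7851)
n_2 = (+0.6890, +0.7247)
n_3 = (-0.9310, +0.3650)
  (0,1): δ = 98.43°  ·
  (0,2): δ = 0.26°  ✓
  (0,3): δ = 111.89°  ·
  (1,2): δ = 81.83°  ·
  (1,3): δ = 30.32°  ✓
  (2,3): δ = 67.85°  ·
antipodal pairs: 2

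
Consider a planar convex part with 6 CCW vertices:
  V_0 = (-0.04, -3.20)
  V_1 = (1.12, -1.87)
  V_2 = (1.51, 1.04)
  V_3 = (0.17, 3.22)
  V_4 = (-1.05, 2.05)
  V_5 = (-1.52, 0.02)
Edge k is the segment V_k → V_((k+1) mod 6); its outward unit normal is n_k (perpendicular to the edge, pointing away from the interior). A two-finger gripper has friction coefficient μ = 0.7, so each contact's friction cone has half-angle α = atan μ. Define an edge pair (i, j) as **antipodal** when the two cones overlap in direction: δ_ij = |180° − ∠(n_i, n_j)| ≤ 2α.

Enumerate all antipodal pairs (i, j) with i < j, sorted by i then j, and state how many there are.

α = atan 0.7 = 34.99°;  2α = 69.98°
n_0 = (+0.7536, -0.6573)
n_1 = (+0.9911, -0.1328)
n_2 = (+0.8519, +0.5237)
n_3 = (-0.6922, +0.7217)
n_4 = (-0.9742, +0.2256)
n_5 = (-0.9086, -0.4176)
  (0,1): δ = 146.54°  ·
  (0,2): δ = 107.33°  ·
  (0,3): δ = 5.10°  ✓
  (0,4): δ = 28.06°  ✓
  (0,5): δ = 65.78°  ✓
  (1,2): δ = 140.79°  ·
  (1,3): δ = 38.57°  ✓
  (1,4): δ = 5.40°  ✓
  (1,5): δ = 32.32°  ✓
  (2,3): δ = 77.78°  ·
  (2,4): δ = 44.61°  ✓
  (2,5): δ = 6.89°  ✓
  (3,4): δ = 146.84°  ·
  (3,5): δ = 109.12°  ·
  (4,5): δ = 142.28°  ·
antipodal pairs: 8

count = 8; pairs: (0,3), (0,4), (0,5), (1,3), (1,4), (1,5), (2,4), (2,5)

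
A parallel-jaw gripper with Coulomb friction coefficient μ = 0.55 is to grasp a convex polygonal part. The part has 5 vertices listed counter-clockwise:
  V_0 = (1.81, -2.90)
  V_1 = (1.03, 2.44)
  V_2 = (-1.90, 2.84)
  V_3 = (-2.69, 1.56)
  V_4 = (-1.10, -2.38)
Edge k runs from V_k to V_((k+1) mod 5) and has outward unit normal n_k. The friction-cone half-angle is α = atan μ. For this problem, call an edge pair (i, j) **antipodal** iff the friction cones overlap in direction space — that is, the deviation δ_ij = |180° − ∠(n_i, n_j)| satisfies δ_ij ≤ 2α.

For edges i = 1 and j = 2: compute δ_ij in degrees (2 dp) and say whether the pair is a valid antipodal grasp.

δ = 113.91°, invalid

α = atan 0.55 = 28.81°;  2α = 57.62°
edge 1: e_1 = (-2.93, +0.40);  n_1 = (+0.1353, +0.9908)
edge 2: e_2 = (-0.79, -1.28);  n_2 = (-0.8510, +0.5252)
∠(n_1, n_2) = 66.09°
δ = |180° − 66.09°| = 113.91°
113.91° > 2α = 57.62°  →  invalid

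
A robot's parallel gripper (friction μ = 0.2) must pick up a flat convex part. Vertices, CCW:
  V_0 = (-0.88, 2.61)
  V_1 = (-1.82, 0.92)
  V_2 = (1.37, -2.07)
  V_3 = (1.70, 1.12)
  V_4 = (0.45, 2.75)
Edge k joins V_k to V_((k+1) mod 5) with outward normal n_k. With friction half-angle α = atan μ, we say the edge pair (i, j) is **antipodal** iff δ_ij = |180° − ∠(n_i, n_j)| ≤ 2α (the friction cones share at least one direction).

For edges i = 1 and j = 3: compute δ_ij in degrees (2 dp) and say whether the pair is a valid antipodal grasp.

α = atan 0.2 = 11.31°;  2α = 22.62°
edge 1: e_1 = (+3.19, -2.99);  n_1 = (-0.6839, -0.7296)
edge 3: e_3 = (-1.25, +1.63);  n_3 = (+0.7935, +0.6085)
∠(n_1, n_3) = 170.63°
δ = |180° − 170.63°| = 9.37°
9.37° ≤ 2α = 22.62°  →  valid

δ = 9.37°, valid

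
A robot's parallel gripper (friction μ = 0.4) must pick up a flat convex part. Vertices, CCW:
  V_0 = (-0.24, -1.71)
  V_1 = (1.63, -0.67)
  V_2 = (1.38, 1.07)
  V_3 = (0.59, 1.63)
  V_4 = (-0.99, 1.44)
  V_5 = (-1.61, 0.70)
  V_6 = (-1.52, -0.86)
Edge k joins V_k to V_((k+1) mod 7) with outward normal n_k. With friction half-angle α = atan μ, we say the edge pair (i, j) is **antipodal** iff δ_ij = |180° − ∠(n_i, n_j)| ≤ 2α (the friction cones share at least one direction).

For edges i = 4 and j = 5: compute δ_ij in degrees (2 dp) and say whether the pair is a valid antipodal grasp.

α = atan 0.4 = 21.80°;  2α = 43.60°
edge 4: e_4 = (-0.62, -0.74);  n_4 = (-0.7665, +0.6422)
edge 5: e_5 = (+0.09, -1.56);  n_5 = (-0.9983, -0.0576)
∠(n_4, n_5) = 43.26°
δ = |180° − 43.26°| = 136.74°
136.74° > 2α = 43.60°  →  invalid

δ = 136.74°, invalid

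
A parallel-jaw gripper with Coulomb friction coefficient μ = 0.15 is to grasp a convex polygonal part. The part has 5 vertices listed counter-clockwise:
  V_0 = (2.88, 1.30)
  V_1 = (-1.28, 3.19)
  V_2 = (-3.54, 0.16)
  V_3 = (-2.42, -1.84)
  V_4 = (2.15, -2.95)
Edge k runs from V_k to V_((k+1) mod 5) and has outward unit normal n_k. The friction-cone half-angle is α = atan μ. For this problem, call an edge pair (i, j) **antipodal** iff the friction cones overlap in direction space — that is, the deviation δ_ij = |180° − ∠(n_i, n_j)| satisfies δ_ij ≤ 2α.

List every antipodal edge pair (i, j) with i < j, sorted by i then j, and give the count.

α = atan 0.15 = 8.53°;  2α = 17.06°
n_0 = (+0.4136, +0.9104)
n_1 = (-0.8016, +0.5979)
n_2 = (-0.8725, -0.4886)
n_3 = (-0.2360, -0.9717)
n_4 = (+0.9856, -0.1693)
  (0,1): δ = 102.28°  ·
  (0,2): δ = 36.32°  ·
  (0,3): δ = 10.78°  ✓
  (0,4): δ = 104.69°  ·
  (1,2): δ = 114.03°  ·
  (1,3): δ = 66.93°  ·
  (1,4): δ = 26.97°  ·
  (2,3): δ = 132.90°  ·
  (2,4): δ = 39.00°  ·
  (3,4): δ = 86.09°  ·
antipodal pairs: 1

count = 1; pairs: (0,3)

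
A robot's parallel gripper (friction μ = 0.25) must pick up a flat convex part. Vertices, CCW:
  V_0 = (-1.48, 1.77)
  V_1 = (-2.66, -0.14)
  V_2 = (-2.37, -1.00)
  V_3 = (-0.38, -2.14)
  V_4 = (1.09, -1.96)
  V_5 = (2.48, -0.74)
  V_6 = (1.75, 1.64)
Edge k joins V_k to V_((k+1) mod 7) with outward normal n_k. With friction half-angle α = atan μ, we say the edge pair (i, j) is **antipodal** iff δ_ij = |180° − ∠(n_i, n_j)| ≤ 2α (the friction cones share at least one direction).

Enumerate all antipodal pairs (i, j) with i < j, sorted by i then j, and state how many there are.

α = atan 0.25 = 14.04°;  2α = 28.07°
n_0 = (-0.8507, +0.5256)
n_1 = (-0.9476, -0.3195)
n_2 = (-0.4971, -0.8677)
n_3 = (+0.1215, -0.9926)
n_4 = (+0.6597, -0.7516)
n_5 = (+0.9560, +0.2932)
n_6 = (+0.0402, +0.9992)
  (0,1): δ = 129.66°  ·
  (0,2): δ = 88.10°  ·
  (0,3): δ = 51.31°  ·
  (0,4): δ = 17.02°  ✓
  (0,5): δ = 48.76°  ·
  (0,6): δ = 119.40°  ·
  (1,2): δ = 138.44°  ·
  (1,3): δ = 101.65°  ·
  (1,4): δ = 67.36°  ·
  (1,5): δ = 1.58°  ✓
  (1,6): δ = 69.06°  ·
  (2,3): δ = 143.21°  ·
  (2,4): δ = 108.92°  ·
  (2,5): δ = 43.14°  ·
  (2,6): δ = 27.50°  ✓
  (3,4): δ = 145.71°  ·
  (3,5): δ = 79.93°  ·
  (3,6): δ = 9.29°  ✓
  (4,5): δ = 114.22°  ·
  (4,6): δ = 43.58°  ·
  (5,6): δ = 109.36°  ·
antipodal pairs: 4

count = 4; pairs: (0,4), (1,5), (2,6), (3,6)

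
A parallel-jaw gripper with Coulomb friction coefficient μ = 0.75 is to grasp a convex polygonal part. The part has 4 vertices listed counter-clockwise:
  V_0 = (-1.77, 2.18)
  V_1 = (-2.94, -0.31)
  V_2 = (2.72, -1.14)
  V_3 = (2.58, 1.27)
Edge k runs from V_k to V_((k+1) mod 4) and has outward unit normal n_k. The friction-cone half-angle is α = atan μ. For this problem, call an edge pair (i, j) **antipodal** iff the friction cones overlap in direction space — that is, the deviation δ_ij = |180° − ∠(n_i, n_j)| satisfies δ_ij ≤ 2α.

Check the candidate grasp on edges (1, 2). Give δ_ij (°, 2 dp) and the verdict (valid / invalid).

δ = 78.33°, invalid

α = atan 0.75 = 36.87°;  2α = 73.74°
edge 1: e_1 = (+5.66, -0.83);  n_1 = (-0.1451, -0.9894)
edge 2: e_2 = (-0.14, +2.41);  n_2 = (+0.9983, +0.0580)
∠(n_1, n_2) = 101.67°
δ = |180° − 101.67°| = 78.33°
78.33° > 2α = 73.74°  →  invalid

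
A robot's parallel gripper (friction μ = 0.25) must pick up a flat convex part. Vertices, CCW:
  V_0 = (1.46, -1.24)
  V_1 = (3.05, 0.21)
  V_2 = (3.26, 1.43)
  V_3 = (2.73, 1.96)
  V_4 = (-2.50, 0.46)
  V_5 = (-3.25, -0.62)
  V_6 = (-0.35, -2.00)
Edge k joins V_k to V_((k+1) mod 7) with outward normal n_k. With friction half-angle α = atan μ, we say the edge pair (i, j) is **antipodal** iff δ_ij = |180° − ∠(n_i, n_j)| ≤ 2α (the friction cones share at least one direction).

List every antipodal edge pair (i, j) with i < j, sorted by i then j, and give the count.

count = 5; pairs: (0,3), (0,4), (1,4), (2,5), (3,6)

α = atan 0.25 = 14.04°;  2α = 28.07°
n_0 = (+0.6738, -0.7389)
n_1 = (+0.9855, -0.1696)
n_2 = (+0.7071, +0.7071)
n_3 = (-0.2757, +0.9612)
n_4 = (-0.8214, +0.5704)
n_5 = (-0.4297, -0.9030)
n_6 = (+0.3871, -0.9220)
  (0,1): δ = 142.13°  ·
  (0,2): δ = 87.36°  ·
  (0,3): δ = 26.36°  ✓
  (0,4): δ = 12.86°  ✓
  (0,5): δ = 112.19°  ·
  (0,6): δ = 160.41°  ·
  (1,2): δ = 125.23°  ·
  (1,3): δ = 64.23°  ·
  (1,4): δ = 25.01°  ✓
  (1,5): δ = 74.32°  ·
  (1,6): δ = 122.54°  ·
  (2,3): δ = 119.00°  ·
  (2,4): δ = 79.78°  ·
  (2,5): δ = 19.55°  ✓
  (2,6): δ = 67.78°  ·
  (3,4): δ = 140.78°  ·
  (3,5): δ = 41.45°  ·
  (3,6): δ = 6.77°  ✓
  (4,5): δ = 80.67°  ·
  (4,6): δ = 32.45°  ·
  (5,6): δ = 131.77°  ·
antipodal pairs: 5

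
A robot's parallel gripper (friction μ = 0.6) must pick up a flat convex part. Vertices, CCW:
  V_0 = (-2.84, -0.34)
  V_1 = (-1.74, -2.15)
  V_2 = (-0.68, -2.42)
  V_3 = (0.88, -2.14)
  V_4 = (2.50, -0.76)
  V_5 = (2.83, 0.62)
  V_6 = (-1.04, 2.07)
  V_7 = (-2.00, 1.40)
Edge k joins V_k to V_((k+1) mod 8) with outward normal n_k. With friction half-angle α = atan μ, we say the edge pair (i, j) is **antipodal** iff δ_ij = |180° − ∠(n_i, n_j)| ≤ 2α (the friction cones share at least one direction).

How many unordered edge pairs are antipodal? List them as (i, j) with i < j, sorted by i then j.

count = 12; pairs: (0,4), (0,5), (1,5), (1,6), (2,5), (2,6), (2,7), (3,5), (3,6), (3,7), (4,6), (4,7)

α = atan 0.6 = 30.96°;  2α = 61.93°
n_0 = (-0.8546, -0.5193)
n_1 = (-0.2468, -0.9691)
n_2 = (+0.1767, -0.9843)
n_3 = (+0.6485, -0.7612)
n_4 = (+0.9726, -0.2326)
n_5 = (+0.3509, +0.9364)
n_6 = (-0.5723, +0.8200)
n_7 = (-0.9006, +0.4347)
  (0,1): δ = 135.58°  ·
  (0,2): δ = 111.11°  ·
  (0,3): δ = 80.86°  ·
  (0,4): δ = 44.74°  ✓
  (0,5): δ = 38.17°  ✓
  (0,6): δ = 93.62°  ·
  (0,7): δ = 122.94°  ·
  (1,2): δ = 155.53°  ·
  (1,3): δ = 125.28°  ·
  (1,4): δ = 89.16°  ·
  (1,5): δ = 6.25°  ✓
  (1,6): δ = 49.20°  ✓
  (1,7): δ = 78.52°  ·
  (2,3): δ = 149.75°  ·
  (2,4): δ = 113.62°  ·
  (2,5): δ = 30.72°  ✓
  (2,6): δ = 24.74°  ✓
  (2,7): δ = 54.06°  ✓
  (3,4): δ = 143.87°  ·
  (3,5): δ = 60.97°  ✓
  (3,6): δ = 5.51°  ✓
  (3,7): δ = 23.80°  ✓
  (4,5): δ = 97.09°  ·
  (4,6): δ = 41.64°  ✓
  (4,7): δ = 12.32°  ✓
  (5,6): δ = 124.55°  ·
  (5,7): δ = 95.23°  ·
  (6,7): δ = 150.68°  ·
antipodal pairs: 12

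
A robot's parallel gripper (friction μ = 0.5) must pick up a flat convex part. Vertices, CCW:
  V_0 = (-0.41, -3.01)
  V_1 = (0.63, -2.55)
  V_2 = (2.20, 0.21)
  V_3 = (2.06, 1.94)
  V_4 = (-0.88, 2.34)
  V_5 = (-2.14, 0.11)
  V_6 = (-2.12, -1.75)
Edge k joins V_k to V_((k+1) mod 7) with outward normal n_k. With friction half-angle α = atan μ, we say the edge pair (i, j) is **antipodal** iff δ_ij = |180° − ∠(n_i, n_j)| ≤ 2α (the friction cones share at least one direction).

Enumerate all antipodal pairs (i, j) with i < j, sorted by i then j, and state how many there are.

α = atan 0.5 = 26.57°;  2α = 53.13°
n_0 = (+0.4045, -0.9145)
n_1 = (+0.8692, -0.4944)
n_2 = (+0.9967, +0.0807)
n_3 = (+0.1348, +0.9909)
n_4 = (-0.8706, +0.4919)
n_5 = (-0.9999, -0.0108)
n_6 = (-0.5932, -0.8051)
  (0,1): δ = 143.49°  ·
  (0,2): δ = 109.23°  ·
  (0,3): δ = 31.61°  ✓
  (0,4): δ = 36.67°  ✓
  (0,5): δ = 66.76°  ·
  (0,6): δ = 119.76°  ·
  (1,2): δ = 145.74°  ·
  (1,3): δ = 68.11°  ·
  (1,4): δ = 0.17°  ✓
  (1,5): δ = 30.25°  ✓
  (1,6): δ = 83.25°  ·
  (2,3): δ = 102.37°  ·
  (2,4): δ = 34.09°  ✓
  (2,5): δ = 4.01°  ✓
  (2,6): δ = 48.99°  ✓
  (3,4): δ = 111.72°  ·
  (3,5): δ = 81.64°  ·
  (3,6): δ = 28.64°  ✓
  (4,5): δ = 149.92°  ·
  (4,6): δ = 96.92°  ·
  (5,6): δ = 127.00°  ·
antipodal pairs: 8

count = 8; pairs: (0,3), (0,4), (1,4), (1,5), (2,4), (2,5), (2,6), (3,6)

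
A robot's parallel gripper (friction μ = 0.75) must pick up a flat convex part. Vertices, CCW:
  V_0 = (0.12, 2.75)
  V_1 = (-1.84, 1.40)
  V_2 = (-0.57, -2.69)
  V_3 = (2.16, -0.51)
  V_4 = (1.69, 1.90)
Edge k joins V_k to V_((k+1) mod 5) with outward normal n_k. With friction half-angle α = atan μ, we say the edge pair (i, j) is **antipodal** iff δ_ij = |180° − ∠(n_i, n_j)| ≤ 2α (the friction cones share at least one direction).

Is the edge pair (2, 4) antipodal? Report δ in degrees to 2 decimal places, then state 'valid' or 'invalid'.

δ = 67.04°, valid

α = atan 0.75 = 36.87°;  2α = 73.74°
edge 2: e_2 = (+2.73, +2.18);  n_2 = (+0.6240, -0.7814)
edge 4: e_4 = (-1.57, +0.85);  n_4 = (+0.4761, +0.8794)
∠(n_2, n_4) = 112.96°
δ = |180° − 112.96°| = 67.04°
67.04° ≤ 2α = 73.74°  →  valid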